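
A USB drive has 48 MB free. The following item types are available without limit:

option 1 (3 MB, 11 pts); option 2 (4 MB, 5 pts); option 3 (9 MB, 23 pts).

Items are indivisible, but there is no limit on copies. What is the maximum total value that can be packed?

Best value-per-unit is option 1 at 11/3, and filling with it alone uses size 16×3=48. No mix of the others beats 16×11 = 176.

176 pts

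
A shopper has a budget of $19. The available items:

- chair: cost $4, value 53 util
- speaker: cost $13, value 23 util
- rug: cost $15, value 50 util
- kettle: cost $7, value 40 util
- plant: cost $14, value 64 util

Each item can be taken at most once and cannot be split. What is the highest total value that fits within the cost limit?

117 util

This is a 0/1 knapsack; check combinations near the capacity.
- chair+plant: cost 4+14=18, value 53+64=117
- chair+rug: cost 4+15=19, value 53+50=103
- chair+kettle: cost 4+7=11, value 53+40=93
- chair+speaker: cost 4+13=17, value 53+23=76
- plant: cost 14, value 64
Best: 117 util.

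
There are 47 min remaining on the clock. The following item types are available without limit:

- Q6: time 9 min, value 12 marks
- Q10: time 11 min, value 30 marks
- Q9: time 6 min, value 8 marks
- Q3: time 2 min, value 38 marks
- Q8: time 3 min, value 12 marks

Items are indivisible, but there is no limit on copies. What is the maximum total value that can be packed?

874 marks

Best value-per-unit is Q3 at 38/2, and filling with it alone uses time 23×2=46. No mix of the others beats 23×38 = 874.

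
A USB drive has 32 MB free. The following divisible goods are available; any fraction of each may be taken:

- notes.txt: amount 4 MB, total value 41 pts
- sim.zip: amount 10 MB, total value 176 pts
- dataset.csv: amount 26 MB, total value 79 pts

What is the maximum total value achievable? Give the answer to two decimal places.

Take in order of value per unit:
- sim.zip (176/10 per unit): all 10 → value 176, running total 176.00
- notes.txt (41/4 per unit): all 4 → value 41, running total 217.00
- dataset.csv (79/26 per unit): 18 of 26 → value 18×79/26 = 54.6923, running total 271.69
Total 271.69.

271.69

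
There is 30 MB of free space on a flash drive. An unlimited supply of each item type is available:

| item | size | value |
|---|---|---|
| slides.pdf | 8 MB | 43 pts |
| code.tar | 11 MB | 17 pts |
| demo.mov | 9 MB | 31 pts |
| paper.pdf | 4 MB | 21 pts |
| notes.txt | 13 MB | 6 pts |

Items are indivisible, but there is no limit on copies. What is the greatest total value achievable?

150 pts

Best value-per-unit is slides.pdf at 43/8; filling with it alone gives 3×43 = 129.
Optimal mix: 3×slides.pdf + 1×paper.pdf → size 28, value 150.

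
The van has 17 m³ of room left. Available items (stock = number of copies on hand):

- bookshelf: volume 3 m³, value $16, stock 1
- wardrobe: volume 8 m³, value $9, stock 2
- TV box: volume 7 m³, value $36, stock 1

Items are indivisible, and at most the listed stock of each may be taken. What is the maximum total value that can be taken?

Best selections within volume 17 and stock limits:
- 1×bookshelf + 1×TV box: volume 10, value 52
- 1×wardrobe + 1×TV box: volume 15, value 45
- 1×TV box: volume 7, value 36
- 1×bookshelf + 1×wardrobe: volume 11, value 25
Best: $52.

$52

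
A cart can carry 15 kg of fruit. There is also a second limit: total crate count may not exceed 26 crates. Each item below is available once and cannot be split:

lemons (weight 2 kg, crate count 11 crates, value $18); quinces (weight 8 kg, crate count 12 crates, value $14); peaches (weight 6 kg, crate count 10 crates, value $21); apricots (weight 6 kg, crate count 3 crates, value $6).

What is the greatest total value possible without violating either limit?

$45

Feasible sets respecting both limits:
- lemons+peaches+apricots: weight 14, crate count 24, value 45
- lemons+peaches: weight 8, crate count 21, value 39
- quinces+peaches: weight 14, crate count 22, value 35
- lemons+quinces: weight 10, crate count 23, value 32
Best: $45.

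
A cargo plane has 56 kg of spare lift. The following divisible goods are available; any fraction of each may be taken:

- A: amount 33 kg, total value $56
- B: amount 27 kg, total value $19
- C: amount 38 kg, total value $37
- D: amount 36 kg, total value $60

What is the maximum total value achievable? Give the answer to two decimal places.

Take in order of value per unit:
- A (56/33 per unit): all 33 → value 56, running total 56.00
- D (60/36 per unit): 23 of 36 → value 23×60/36 = 38.3333, running total 94.33
Total 94.33.

94.33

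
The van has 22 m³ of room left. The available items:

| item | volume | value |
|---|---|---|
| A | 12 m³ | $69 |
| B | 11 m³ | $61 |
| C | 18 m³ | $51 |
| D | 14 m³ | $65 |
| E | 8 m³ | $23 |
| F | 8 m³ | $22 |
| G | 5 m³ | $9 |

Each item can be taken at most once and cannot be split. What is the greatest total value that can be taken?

Check high-value combinations within 22 m³:
- A+E: volume 12+8=20, value 69+23=92
- A+F: volume 12+8=20, value 69+22=91
- D+E: volume 14+8=22, value 65+23=88
Best: $92.

$92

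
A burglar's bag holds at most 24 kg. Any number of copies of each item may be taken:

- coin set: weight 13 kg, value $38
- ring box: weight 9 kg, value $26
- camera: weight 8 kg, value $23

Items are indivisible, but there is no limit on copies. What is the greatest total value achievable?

$69

Best value-per-unit is coin set at 38/13; filling with it alone gives 1×38 = 38.
Optimal mix: 3×camera → weight 24, value 69.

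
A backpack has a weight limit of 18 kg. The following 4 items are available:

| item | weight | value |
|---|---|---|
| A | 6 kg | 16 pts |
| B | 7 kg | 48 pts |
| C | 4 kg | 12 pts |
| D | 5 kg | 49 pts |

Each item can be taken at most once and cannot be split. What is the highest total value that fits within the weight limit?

113 pts

Check high-value combinations within 18 kg:
- A+B+D: weight 6+7+5=18, value 16+48+49=113
- B+C+D: weight 7+4+5=16, value 48+12+49=109
- B+D: weight 7+5=12, value 48+49=97
- A+C+D: weight 6+4+5=15, value 16+12+49=77
- A+B+C: weight 6+7+4=17, value 16+48+12=76
Best: 113 pts.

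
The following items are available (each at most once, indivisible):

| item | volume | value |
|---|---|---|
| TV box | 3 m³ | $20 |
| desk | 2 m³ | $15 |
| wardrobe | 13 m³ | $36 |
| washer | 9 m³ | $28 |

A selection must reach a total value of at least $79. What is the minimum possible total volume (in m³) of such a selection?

24

Subsets with value ≥ 79, sorted by total volume:
- desk+wardrobe+washer: volume 24, value 79
- TV box+wardrobe+washer: volume 25, value 84
- TV box+desk+wardrobe+washer: volume 27, value 99
Minimum volume: 24 m³.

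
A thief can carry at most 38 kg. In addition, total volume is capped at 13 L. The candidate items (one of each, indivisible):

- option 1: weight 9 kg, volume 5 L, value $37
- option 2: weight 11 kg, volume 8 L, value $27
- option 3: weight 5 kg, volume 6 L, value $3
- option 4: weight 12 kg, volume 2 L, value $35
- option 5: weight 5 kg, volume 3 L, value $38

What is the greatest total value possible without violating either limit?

$110

Feasible sets respecting both limits:
- option 1+option 4+option 5: weight 26, volume 10, value 110
- option 2+option 4+option 5: weight 28, volume 13, value 100
- option 3+option 4+option 5: weight 22, volume 11, value 76
Best: $110.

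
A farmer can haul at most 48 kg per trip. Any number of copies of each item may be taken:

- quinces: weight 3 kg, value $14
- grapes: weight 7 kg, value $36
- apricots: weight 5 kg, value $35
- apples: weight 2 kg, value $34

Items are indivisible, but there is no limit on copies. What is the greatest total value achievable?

$816

Best value-per-unit is apples at 34/2, and filling with it alone uses weight 24×2=48. No mix of the others beats 24×34 = 816.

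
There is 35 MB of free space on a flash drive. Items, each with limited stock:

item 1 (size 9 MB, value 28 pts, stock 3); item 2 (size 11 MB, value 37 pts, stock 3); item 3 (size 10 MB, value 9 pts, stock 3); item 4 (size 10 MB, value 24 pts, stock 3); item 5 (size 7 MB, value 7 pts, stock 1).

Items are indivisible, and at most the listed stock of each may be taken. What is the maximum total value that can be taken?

Top feasible selections:
- 3×item 2: size 33, value 111
- 1×item 1 + 2×item 2: size 31, value 102
Best: 111 pts.

111 pts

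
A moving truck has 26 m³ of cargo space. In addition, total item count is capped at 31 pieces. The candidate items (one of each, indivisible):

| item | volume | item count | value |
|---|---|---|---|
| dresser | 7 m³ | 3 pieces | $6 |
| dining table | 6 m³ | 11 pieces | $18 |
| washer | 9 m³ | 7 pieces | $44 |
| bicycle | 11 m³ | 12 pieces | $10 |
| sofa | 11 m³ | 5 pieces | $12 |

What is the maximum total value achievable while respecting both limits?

$74

Feasible sets respecting both limits:
- dining table+washer+sofa: volume 26, item count 23, value 74
- dining table+washer+bicycle: volume 26, item count 30, value 72
- dresser+dining table+washer: volume 22, item count 21, value 68
- dining table+washer: volume 15, item count 18, value 62
Best: $74.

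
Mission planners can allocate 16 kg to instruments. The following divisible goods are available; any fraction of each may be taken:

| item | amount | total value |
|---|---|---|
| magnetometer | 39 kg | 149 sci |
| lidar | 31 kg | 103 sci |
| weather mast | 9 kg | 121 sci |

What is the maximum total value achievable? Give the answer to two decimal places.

Take in order of value per unit:
- weather mast (121/9 per unit): all 9 → value 121, running total 121.00
- magnetometer (149/39 per unit): 7 of 39 → value 7×149/39 = 26.7436, running total 147.74
Total 147.74.

147.74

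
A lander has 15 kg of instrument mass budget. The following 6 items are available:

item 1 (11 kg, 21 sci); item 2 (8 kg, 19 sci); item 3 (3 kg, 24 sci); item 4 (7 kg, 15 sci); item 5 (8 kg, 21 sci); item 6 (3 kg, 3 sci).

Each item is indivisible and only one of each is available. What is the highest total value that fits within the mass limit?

48 sci

This is a 0/1 knapsack; check combinations near the capacity.
- item 3+item 5+item 6: mass 3+8+3=14, value 24+21+3=48
- item 2+item 3+item 6: mass 8+3+3=14, value 19+24+3=46
- item 3+item 5: mass 3+8=11, value 24+21=45
- item 1+item 3: mass 11+3=14, value 21+24=45
- item 2+item 3: mass 8+3=11, value 19+24=43
Best: 48 sci.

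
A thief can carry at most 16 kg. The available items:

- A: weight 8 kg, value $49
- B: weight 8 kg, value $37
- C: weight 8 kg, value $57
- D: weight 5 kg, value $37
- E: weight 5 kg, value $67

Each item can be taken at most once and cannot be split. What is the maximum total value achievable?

Check high-value combinations within 16 kg:
- C+E: weight 8+5=13, value 57+67=124
- A+E: weight 8+5=13, value 49+67=116
- A+C: weight 8+8=16, value 49+57=106
- D+E: weight 5+5=10, value 37+67=104
- B+E: weight 8+5=13, value 37+67=104
Best: $124.

$124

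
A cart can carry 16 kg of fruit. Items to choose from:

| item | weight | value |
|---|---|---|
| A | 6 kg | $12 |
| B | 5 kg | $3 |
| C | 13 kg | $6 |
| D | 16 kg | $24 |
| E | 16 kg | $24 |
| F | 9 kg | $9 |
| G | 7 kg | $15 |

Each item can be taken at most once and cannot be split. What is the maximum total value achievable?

$27

Check high-value combinations within 16 kg:
- A+G: weight 6+7=13, value 12+15=27
- D: weight 16, value 24
- E: weight 16, value 24
- F+G: weight 9+7=16, value 9+15=24
- A+F: weight 6+9=15, value 12+9=21
Best: $27.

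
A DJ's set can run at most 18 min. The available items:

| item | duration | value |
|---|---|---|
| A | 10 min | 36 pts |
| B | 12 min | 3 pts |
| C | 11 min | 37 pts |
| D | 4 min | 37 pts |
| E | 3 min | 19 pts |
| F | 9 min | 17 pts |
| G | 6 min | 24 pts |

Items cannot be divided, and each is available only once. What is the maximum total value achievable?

Check high-value combinations within 18 min:
- C+D+E: duration 11+4+3=18, value 37+37+19=93
- A+D+E: duration 10+4+3=17, value 36+37+19=92
- D+E+G: duration 4+3+6=13, value 37+19+24=80
- C+D: duration 11+4=15, value 37+37=74
Best: 93 pts.

93 pts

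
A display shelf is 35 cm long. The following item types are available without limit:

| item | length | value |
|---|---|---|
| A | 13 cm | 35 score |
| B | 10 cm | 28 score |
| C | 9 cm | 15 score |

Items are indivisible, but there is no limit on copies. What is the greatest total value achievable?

91 score

Best value-per-unit is B at 28/10; filling with it alone gives 3×28 = 84.
Optimal mix: 1×A + 2×B → length 33, value 91.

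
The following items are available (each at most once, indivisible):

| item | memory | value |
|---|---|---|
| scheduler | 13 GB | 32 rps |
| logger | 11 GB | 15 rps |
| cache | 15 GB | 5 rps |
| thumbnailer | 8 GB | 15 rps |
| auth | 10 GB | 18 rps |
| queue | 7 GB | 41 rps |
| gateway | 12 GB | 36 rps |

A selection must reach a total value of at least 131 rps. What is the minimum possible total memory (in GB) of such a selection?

50

Subsets with value ≥ 131, sorted by total memory:
- scheduler+thumbnailer+auth+queue+gateway: memory 50, value 142
- scheduler+logger+thumbnailer+queue+gateway: memory 51, value 139
- scheduler+logger+auth+queue+gateway: memory 53, value 142
Minimum memory: 50 GB.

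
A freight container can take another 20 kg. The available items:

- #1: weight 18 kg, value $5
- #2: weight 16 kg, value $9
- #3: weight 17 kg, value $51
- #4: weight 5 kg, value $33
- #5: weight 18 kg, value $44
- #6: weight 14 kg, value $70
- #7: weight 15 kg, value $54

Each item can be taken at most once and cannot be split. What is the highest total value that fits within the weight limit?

$103

Check high-value combinations within 20 kg:
- #4+#6: weight 5+14=19, value 33+70=103
- #4+#7: weight 5+15=20, value 33+54=87
- #6: weight 14, value 70
- #7: weight 15, value 54
- #3: weight 17, value 51
Best: $103.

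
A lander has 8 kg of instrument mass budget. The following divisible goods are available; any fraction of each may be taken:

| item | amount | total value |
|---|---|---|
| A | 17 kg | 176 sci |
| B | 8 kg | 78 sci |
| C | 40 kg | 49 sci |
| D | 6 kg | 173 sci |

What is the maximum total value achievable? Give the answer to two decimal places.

193.71

Take in order of value per unit:
- D (173/6 per unit): all 6 → value 173, running total 173.00
- A (176/17 per unit): 2 of 17 → value 2×176/17 = 20.7059, running total 193.71
Total 193.71.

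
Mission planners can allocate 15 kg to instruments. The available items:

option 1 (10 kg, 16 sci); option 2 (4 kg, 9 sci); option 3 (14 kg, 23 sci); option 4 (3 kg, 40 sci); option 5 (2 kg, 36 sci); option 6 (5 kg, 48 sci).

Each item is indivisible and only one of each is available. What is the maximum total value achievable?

133 sci

Check high-value combinations within 15 kg:
- option 2+option 4+option 5+option 6: mass 4+3+2+5=14, value 9+40+36+48=133
- option 4+option 5+option 6: mass 3+2+5=10, value 40+36+48=124
- option 2+option 4+option 6: mass 4+3+5=12, value 9+40+48=97
Best: 133 sci.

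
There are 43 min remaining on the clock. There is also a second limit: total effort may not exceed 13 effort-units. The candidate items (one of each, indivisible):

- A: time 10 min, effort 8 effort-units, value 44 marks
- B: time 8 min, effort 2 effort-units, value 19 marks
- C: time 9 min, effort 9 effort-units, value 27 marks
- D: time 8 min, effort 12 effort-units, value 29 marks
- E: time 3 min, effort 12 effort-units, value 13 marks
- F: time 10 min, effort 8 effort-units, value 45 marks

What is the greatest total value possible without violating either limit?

Feasible sets respecting both limits:
- B+F: time 18, effort 10, value 64
- A+B: time 18, effort 10, value 63
- B+C: time 17, effort 11, value 46
Best: 64 marks.

64 marks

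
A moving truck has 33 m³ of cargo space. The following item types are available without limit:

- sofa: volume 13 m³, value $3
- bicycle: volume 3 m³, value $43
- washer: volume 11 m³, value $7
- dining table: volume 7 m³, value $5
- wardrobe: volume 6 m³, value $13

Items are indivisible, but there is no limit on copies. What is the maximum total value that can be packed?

Best value-per-unit is bicycle at 43/3, and filling with it alone uses volume 11×3=33. No mix of the others beats 11×43 = 473.

$473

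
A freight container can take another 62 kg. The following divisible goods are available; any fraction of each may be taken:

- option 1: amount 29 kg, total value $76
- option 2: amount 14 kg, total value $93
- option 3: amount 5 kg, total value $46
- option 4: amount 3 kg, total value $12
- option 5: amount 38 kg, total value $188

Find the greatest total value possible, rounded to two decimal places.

344.24

Take in order of value per unit:
- option 3 (46/5 per unit): all 5 → value 46, running total 46.00
- option 2 (93/14 per unit): all 14 → value 93, running total 139.00
- option 5 (188/38 per unit): all 38 → value 188, running total 327.00
- option 4 (12/3 per unit): all 3 → value 12, running total 339.00
- option 1 (76/29 per unit): 2 of 29 → value 2×76/29 = 5.2414, running total 344.24
Total 344.24.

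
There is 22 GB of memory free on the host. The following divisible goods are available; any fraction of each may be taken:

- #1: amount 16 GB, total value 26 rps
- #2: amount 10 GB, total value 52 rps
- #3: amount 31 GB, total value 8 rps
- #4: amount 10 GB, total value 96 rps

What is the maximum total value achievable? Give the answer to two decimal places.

Take in order of value per unit:
- #4 (96/10 per unit): all 10 → value 96, running total 96.00
- #2 (52/10 per unit): all 10 → value 52, running total 148.00
- #1 (26/16 per unit): 2 of 16 → value 2×26/16 = 3.2500, running total 151.25
Total 151.25.

151.25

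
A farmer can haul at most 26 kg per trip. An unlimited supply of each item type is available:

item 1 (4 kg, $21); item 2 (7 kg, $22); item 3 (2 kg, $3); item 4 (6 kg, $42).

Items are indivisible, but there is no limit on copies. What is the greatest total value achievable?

$171

Best value-per-unit is item 4 at 42/6; filling with it alone gives 4×42 = 168.
Optimal mix: 1×item 3 + 4×item 4 → weight 26, value 171.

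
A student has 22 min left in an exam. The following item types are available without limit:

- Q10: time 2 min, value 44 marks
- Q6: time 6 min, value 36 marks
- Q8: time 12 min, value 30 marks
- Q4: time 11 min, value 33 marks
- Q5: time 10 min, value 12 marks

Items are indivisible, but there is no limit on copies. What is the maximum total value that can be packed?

484 marks

Best value-per-unit is Q10 at 44/2, and filling with it alone uses time 11×2=22. No mix of the others beats 11×44 = 484.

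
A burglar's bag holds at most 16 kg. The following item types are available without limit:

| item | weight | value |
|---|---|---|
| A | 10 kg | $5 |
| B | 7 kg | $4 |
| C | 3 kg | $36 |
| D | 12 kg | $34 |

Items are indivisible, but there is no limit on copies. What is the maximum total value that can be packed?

$180

Best value-per-unit is C at 36/3, and filling with it alone uses weight 5×3=15. No mix of the others beats 5×36 = 180.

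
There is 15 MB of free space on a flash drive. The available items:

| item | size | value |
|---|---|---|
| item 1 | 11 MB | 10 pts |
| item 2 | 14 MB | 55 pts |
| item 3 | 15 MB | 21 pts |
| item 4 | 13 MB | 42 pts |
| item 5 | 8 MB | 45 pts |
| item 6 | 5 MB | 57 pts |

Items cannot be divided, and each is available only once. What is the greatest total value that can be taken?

102 pts

This is a 0/1 knapsack; check combinations near the capacity.
- item 5+item 6: size 8+5=13, value 45+57=102
- item 6: size 5, value 57
- item 2: size 14, value 55
Best: 102 pts.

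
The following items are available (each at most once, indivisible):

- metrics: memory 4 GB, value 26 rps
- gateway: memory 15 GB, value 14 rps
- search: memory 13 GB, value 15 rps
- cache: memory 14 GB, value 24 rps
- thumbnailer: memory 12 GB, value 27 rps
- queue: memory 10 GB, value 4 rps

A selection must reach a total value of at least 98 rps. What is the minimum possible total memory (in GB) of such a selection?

Subsets with value ≥ 98, sorted by total memory:
- metrics+gateway+search+cache+thumbnailer: memory 58, value 106
- metrics+gateway+search+cache+thumbnailer+queue: memory 68, value 110
Minimum memory: 58 GB.

58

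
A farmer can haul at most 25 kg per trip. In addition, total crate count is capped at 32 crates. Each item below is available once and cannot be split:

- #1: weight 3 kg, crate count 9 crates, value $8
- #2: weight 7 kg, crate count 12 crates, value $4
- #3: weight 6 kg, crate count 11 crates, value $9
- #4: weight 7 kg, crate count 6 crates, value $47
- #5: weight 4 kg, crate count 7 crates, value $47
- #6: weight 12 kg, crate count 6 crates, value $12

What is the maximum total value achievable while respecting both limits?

$106

Feasible sets respecting both limits:
- #4+#5+#6: weight 23, crate count 19, value 106
- #3+#4+#5: weight 17, crate count 24, value 103
- #1+#4+#5: weight 14, crate count 22, value 102
- #2+#4+#5: weight 18, crate count 25, value 98
Best: $106.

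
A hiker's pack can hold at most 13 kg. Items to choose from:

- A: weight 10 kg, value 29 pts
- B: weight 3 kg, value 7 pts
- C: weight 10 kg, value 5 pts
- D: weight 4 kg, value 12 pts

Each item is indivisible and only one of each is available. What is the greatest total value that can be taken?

Check high-value combinations within 13 kg:
- A+B: weight 10+3=13, value 29+7=36
- A: weight 10, value 29
- B+D: weight 3+4=7, value 7+12=19
- D: weight 4, value 12
Best: 36 pts.

36 pts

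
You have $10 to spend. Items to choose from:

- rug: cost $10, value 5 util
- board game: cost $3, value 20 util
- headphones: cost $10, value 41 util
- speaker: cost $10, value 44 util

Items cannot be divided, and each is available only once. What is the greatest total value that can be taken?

Check high-value combinations within $10:
- speaker: cost 10, value 44
- headphones: cost 10, value 41
- board game: cost 3, value 20
- rug: cost 10, value 5
Best: 44 util.

44 util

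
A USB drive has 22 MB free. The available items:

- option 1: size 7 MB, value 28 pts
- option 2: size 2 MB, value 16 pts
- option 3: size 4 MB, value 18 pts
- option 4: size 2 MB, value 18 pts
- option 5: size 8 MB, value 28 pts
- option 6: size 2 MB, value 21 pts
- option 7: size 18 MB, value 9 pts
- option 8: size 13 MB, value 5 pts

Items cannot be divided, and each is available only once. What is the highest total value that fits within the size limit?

111 pts

Check high-value combinations within 22 MB:
- option 1+option 2+option 4+option 5+option 6: size 7+2+2+8+2=21, value 28+16+18+28+21=111
- option 1+option 2+option 3+option 4+option 6: size 7+2+4+2+2=17, value 28+16+18+18+21=101
- option 2+option 3+option 4+option 5+option 6: size 2+4+2+8+2=18, value 16+18+18+28+21=101
Best: 111 pts.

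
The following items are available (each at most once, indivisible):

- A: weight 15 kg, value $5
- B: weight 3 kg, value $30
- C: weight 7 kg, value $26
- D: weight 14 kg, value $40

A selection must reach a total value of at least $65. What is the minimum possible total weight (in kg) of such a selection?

17

Subsets with value ≥ 65, sorted by total weight:
- B+D: weight 17, value 70
- C+D: weight 21, value 66
Minimum weight: 17 kg.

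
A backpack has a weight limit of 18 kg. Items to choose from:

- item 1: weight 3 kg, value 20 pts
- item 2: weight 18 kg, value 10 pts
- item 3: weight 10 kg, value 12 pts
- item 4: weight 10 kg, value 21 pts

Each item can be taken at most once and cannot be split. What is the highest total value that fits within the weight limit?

41 pts

This is a 0/1 knapsack; check combinations near the capacity.
- item 1+item 4: weight 3+10=13, value 20+21=41
- item 1+item 3: weight 3+10=13, value 20+12=32
- item 4: weight 10, value 21
- item 1: weight 3, value 20
Best: 41 pts.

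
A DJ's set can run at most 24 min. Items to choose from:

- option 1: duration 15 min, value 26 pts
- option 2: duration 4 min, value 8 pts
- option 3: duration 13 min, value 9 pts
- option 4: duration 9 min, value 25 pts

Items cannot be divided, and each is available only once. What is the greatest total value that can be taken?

51 pts

Check high-value combinations within 24 min:
- option 1+option 4: duration 15+9=24, value 26+25=51
- option 1+option 2: duration 15+4=19, value 26+8=34
- option 3+option 4: duration 13+9=22, value 9+25=34
Best: 51 pts.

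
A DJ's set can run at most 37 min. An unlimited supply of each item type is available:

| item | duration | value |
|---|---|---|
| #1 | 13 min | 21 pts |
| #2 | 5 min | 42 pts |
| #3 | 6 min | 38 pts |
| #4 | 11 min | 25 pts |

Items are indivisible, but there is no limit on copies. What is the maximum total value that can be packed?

Best value-per-unit is #2 at 42/5, and filling with it alone uses duration 7×5=35. No mix of the others beats 7×42 = 294.

294 pts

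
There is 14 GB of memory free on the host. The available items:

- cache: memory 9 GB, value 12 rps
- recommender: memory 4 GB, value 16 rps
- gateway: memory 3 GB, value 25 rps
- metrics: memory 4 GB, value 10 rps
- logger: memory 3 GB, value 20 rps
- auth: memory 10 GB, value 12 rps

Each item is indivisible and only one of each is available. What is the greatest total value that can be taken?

Check high-value combinations within 14 GB:
- recommender+gateway+metrics+logger: memory 4+3+4+3=14, value 16+25+10+20=71
- recommender+gateway+logger: memory 4+3+3=10, value 16+25+20=61
- gateway+metrics+logger: memory 3+4+3=10, value 25+10+20=55
- recommender+gateway+metrics: memory 4+3+4=11, value 16+25+10=51
- recommender+metrics+logger: memory 4+4+3=11, value 16+10+20=46
Best: 71 rps.

71 rps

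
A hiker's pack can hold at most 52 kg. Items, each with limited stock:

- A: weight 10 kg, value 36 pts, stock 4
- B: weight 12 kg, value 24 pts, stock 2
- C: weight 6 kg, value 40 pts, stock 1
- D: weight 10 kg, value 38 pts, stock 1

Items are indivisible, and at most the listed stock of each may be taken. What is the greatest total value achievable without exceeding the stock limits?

186 pts

Best selections within weight 52 and stock limits:
- 3×A + 1×C + 1×D: weight 46, value 186
- 4×A + 1×C: weight 46, value 184
- 4×A + 1×D: weight 50, value 182
- 2×A + 1×B + 1×C + 1×D: weight 48, value 174
Best: 186 pts.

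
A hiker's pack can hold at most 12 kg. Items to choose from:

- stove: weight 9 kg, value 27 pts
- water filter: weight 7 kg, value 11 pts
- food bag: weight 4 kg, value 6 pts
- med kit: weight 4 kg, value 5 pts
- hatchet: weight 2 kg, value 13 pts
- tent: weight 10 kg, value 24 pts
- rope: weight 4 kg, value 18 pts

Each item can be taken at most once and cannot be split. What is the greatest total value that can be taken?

Check high-value combinations within 12 kg:
- stove+hatchet: weight 9+2=11, value 27+13=40
- food bag+hatchet+rope: weight 4+2+4=10, value 6+13+18=37
- hatchet+tent: weight 2+10=12, value 13+24=37
- med kit+hatchet+rope: weight 4+2+4=10, value 5+13+18=36
- hatchet+rope: weight 2+4=6, value 13+18=31
Best: 40 pts.

40 pts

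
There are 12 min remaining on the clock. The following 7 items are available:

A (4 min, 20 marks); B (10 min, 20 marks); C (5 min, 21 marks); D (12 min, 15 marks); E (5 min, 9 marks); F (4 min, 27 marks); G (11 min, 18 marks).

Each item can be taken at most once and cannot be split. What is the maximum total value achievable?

48 marks

Check high-value combinations within 12 min:
- C+F: time 5+4=9, value 21+27=48
- A+F: time 4+4=8, value 20+27=47
- A+C: time 4+5=9, value 20+21=41
- E+F: time 5+4=9, value 9+27=36
- C+E: time 5+5=10, value 21+9=30
Best: 48 marks.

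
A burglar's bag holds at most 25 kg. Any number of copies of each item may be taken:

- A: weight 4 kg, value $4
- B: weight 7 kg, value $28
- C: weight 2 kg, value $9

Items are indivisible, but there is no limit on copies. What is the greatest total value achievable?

$109

Best value-per-unit is C at 9/2; filling with it alone gives 12×9 = 108.
Optimal mix: 1×B + 9×C → weight 25, value 109.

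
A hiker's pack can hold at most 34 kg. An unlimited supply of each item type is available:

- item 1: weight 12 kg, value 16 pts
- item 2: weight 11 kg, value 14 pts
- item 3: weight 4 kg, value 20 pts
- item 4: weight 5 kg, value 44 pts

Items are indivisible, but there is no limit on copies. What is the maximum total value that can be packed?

284 pts

Best value-per-unit is item 4 at 44/5; filling with it alone gives 6×44 = 264.
Optimal mix: 1×item 3 + 6×item 4 → weight 34, value 284.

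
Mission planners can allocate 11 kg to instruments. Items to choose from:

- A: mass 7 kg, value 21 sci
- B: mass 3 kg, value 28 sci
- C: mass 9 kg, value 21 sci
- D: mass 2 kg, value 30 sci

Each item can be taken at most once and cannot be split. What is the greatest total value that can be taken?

58 sci

Check high-value combinations within 11 kg:
- B+D: mass 3+2=5, value 28+30=58
- A+D: mass 7+2=9, value 21+30=51
- C+D: mass 9+2=11, value 21+30=51
- A+B: mass 7+3=10, value 21+28=49
- D: mass 2, value 30
Best: 58 sci.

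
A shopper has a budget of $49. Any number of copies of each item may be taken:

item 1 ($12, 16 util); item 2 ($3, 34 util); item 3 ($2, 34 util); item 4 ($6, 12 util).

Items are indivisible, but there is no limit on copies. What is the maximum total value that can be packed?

Best value-per-unit is item 3 at 34/2; filling with it alone gives 24×34 = 816.
Optimal mix: 1×item 2 + 23×item 3 → cost 49, value 816.

816 util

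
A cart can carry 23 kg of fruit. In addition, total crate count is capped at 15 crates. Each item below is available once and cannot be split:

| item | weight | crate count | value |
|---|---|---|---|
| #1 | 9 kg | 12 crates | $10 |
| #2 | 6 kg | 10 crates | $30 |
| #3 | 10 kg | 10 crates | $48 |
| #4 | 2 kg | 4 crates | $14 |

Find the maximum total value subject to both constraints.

Feasible sets respecting both limits:
- #3+#4: weight 12, crate count 14, value 62
- #3: weight 10, crate count 10, value 48
- #2+#4: weight 8, crate count 14, value 44
Best: $62.

$62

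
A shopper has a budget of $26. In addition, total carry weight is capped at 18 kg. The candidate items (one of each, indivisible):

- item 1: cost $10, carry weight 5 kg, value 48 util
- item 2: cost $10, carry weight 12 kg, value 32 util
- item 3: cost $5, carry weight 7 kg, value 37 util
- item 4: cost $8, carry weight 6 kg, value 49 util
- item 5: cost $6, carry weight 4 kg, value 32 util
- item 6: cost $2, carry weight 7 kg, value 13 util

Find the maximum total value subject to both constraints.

134 util

Feasible sets respecting both limits:
- item 1+item 3+item 4: cost 23, carry weight 18, value 134
- item 1+item 4+item 5: cost 24, carry weight 15, value 129
- item 3+item 4+item 5: cost 19, carry weight 17, value 118
Best: 134 util.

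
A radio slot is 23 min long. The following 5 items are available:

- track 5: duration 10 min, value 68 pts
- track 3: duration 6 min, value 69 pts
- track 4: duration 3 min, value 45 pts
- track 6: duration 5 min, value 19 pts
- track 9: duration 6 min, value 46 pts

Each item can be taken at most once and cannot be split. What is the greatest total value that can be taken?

This is a 0/1 knapsack; check combinations near the capacity.
- track 5+track 3+track 9: duration 10+6+6=22, value 68+69+46=183
- track 5+track 3+track 4: duration 10+6+3=19, value 68+69+45=182
- track 3+track 4+track 6+track 9: duration 6+3+5+6=20, value 69+45+19+46=179
- track 3+track 4+track 9: duration 6+3+6=15, value 69+45+46=160
Best: 183 pts.

183 pts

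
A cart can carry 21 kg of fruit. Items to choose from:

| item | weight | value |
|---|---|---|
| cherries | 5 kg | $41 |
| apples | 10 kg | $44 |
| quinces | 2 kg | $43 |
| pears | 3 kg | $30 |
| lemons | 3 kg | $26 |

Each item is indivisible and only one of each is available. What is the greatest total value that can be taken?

$158

Check high-value combinations within 21 kg:
- cherries+apples+quinces+pears: weight 5+10+2+3=20, value 41+44+43+30=158
- cherries+apples+quinces+lemons: weight 5+10+2+3=20, value 41+44+43+26=154
- apples+quinces+pears+lemons: weight 10+2+3+3=18, value 44+43+30+26=143
- cherries+apples+pears+lemons: weight 5+10+3+3=21, value 41+44+30+26=141
- cherries+quinces+pears+lemons: weight 5+2+3+3=13, value 41+43+30+26=140
Best: $158.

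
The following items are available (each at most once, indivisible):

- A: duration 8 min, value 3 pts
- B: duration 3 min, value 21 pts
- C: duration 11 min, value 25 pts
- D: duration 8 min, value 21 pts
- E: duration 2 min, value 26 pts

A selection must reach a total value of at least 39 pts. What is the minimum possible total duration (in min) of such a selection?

Subsets with value ≥ 39, sorted by total duration:
- B+E: duration 5, value 47
- D+E: duration 10, value 47
- B+D: duration 11, value 42
Minimum duration: 5 min.

5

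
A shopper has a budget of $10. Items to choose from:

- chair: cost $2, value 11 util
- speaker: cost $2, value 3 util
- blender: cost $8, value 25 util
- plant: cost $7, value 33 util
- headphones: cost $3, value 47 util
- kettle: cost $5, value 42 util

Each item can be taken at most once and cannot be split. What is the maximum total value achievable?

Check high-value combinations within $10:
- chair+headphones+kettle: cost 2+3+5=10, value 11+47+42=100
- speaker+headphones+kettle: cost 2+3+5=10, value 3+47+42=92
- headphones+kettle: cost 3+5=8, value 47+42=89
- plant+headphones: cost 7+3=10, value 33+47=80
Best: 100 util.

100 util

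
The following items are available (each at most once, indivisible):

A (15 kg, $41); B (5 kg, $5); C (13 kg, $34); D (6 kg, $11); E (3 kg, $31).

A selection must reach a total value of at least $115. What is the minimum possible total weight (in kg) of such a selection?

37

Subsets with value ≥ 115, sorted by total weight:
- A+C+D+E: weight 37, value 117
- A+B+C+D+E: weight 42, value 122
Minimum weight: 37 kg.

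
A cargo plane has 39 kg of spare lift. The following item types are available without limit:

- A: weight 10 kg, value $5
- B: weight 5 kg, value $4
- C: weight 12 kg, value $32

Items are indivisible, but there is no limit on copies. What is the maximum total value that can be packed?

Best value-per-unit is C at 32/12, and filling with it alone uses weight 3×12=36. No mix of the others beats 3×32 = 96.

$96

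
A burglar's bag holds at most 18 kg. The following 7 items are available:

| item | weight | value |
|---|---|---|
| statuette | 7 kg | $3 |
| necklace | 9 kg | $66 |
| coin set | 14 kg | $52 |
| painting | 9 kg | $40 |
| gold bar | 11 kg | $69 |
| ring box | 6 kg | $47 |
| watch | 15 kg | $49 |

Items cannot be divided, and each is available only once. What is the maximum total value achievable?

This is a 0/1 knapsack; check combinations near the capacity.
- gold bar+ring box: weight 11+6=17, value 69+47=116
- necklace+ring box: weight 9+6=15, value 66+47=113
- necklace+painting: weight 9+9=18, value 66+40=106
- painting+ring box: weight 9+6=15, value 40+47=87
Best: $116.

$116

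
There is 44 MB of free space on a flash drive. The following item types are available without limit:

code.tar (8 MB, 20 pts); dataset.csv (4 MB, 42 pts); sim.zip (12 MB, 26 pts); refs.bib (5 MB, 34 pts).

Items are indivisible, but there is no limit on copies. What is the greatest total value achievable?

Best value-per-unit is dataset.csv at 42/4, and filling with it alone uses size 11×4=44. No mix of the others beats 11×42 = 462.

462 pts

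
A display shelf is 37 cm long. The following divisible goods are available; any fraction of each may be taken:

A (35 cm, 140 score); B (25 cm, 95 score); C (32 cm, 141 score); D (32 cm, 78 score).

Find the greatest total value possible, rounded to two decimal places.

Take in order of value per unit:
- C (141/32 per unit): all 32 → value 141, running total 141.00
- A (140/35 per unit): 5 of 35 → value 5×140/35 = 20.0000, running total 161.00
Total 161.00.

161.00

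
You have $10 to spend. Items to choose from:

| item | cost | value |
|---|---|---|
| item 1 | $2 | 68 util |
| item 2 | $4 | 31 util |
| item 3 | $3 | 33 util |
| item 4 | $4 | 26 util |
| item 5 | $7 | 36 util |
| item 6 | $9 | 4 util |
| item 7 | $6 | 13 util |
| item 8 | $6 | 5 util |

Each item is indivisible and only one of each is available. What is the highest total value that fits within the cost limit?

132 util

Check high-value combinations within $10:
- item 1+item 2+item 3: cost 2+4+3=9, value 68+31+33=132
- item 1+item 3+item 4: cost 2+3+4=9, value 68+33+26=127
- item 1+item 2+item 4: cost 2+4+4=10, value 68+31+26=125
- item 1+item 5: cost 2+7=9, value 68+36=104
Best: 132 util.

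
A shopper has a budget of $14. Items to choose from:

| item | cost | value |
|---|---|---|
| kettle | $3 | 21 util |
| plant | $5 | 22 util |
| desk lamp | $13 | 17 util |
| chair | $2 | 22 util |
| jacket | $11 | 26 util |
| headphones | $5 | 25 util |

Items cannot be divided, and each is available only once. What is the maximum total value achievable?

69 util

Check high-value combinations within $14:
- plant+chair+headphones: cost 5+2+5=12, value 22+22+25=69
- kettle+chair+headphones: cost 3+2+5=10, value 21+22+25=68
- kettle+plant+headphones: cost 3+5+5=13, value 21+22+25=68
- kettle+plant+chair: cost 3+5+2=10, value 21+22+22=65
- chair+jacket: cost 2+11=13, value 22+26=48
Best: 69 util.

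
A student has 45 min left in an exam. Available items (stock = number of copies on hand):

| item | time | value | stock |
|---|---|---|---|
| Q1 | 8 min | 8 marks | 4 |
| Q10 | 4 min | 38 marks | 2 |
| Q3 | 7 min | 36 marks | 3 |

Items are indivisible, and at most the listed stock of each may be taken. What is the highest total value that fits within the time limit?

200 marks

Best selections within time 45 and stock limits:
- 2×Q1 + 2×Q10 + 3×Q3: time 45, value 200
- 1×Q1 + 2×Q10 + 3×Q3: time 37, value 192
- 2×Q10 + 3×Q3: time 29, value 184
Best: 200 marks.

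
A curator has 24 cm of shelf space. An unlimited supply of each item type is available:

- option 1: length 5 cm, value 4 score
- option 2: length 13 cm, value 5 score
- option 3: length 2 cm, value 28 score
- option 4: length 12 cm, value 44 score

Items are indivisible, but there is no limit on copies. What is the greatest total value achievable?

Best value-per-unit is option 3 at 28/2, and filling with it alone uses length 12×2=24. No mix of the others beats 12×28 = 336.

336 score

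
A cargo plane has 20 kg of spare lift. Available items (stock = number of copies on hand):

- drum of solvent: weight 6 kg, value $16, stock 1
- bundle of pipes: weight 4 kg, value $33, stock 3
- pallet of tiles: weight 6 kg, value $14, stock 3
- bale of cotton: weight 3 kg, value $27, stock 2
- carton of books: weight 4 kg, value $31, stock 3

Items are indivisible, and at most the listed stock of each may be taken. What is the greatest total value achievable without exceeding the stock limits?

$161

Top feasible selections:
- 3×bundle of pipes + 2×carton of books: weight 20, value 161
- 2×bundle of pipes + 3×carton of books: weight 20, value 159
- 3×bundle of pipes + 1×bale of cotton + 1×carton of books: weight 19, value 157
Best: $161.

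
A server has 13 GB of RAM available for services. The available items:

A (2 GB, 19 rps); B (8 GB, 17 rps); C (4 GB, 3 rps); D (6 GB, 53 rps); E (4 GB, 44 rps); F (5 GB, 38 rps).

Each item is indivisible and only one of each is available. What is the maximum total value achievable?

Check high-value combinations within 13 GB:
- A+D+E: memory 2+6+4=12, value 19+53+44=116
- A+D+F: memory 2+6+5=13, value 19+53+38=110
- A+E+F: memory 2+4+5=11, value 19+44+38=101
- D+E: memory 6+4=10, value 53+44=97
- D+F: memory 6+5=11, value 53+38=91
Best: 116 rps.

116 rps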